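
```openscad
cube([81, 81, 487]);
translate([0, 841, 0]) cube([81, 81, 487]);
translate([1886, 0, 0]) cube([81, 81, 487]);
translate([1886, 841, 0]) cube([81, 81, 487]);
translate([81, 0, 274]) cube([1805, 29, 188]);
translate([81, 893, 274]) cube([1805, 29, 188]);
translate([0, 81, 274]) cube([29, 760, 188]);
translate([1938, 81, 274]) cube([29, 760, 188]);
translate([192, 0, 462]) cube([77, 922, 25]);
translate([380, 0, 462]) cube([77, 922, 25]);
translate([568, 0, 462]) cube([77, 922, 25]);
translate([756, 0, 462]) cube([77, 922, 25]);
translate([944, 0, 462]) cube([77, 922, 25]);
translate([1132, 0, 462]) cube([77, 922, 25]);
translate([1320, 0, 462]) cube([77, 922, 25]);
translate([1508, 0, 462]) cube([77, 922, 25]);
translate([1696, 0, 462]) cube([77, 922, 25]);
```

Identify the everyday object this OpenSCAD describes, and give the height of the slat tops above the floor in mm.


A bed frame. The slat-top height is 487 mm.

Four posts, four rails, and a row of slats — a bed frame. Slats sit on the rails at z = 274 + 188 = 462; with slat thickness 25, the top is 487 mm.


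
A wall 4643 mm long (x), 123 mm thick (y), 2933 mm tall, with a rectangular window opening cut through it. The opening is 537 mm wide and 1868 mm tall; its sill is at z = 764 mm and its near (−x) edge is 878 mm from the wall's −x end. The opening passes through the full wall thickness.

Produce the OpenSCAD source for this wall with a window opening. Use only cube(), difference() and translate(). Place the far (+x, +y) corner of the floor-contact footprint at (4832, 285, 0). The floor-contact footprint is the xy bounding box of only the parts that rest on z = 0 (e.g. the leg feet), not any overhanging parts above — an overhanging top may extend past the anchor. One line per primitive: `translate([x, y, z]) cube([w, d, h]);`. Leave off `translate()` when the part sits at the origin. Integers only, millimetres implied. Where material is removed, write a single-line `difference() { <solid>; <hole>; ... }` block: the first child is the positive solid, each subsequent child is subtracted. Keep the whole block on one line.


difference() { translate([189, 162, 0]) cube([4643, 123, 2933]); translate([1067, 162, 764]) cube([537, 123, 1868]); }


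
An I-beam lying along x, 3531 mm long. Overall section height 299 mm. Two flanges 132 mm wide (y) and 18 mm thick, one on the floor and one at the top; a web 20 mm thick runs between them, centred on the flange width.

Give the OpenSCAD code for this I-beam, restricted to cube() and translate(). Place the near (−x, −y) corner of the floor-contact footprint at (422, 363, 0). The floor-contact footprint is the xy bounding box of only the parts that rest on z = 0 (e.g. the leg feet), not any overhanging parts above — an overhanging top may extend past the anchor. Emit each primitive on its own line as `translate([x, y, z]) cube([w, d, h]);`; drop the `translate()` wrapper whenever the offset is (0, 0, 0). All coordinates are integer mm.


translate([422, 363, 0]) cube([3531, 132, 18]);
translate([422, 419, 18]) cube([3531, 20, 263]);
translate([422, 363, 281]) cube([3531, 132, 18]);


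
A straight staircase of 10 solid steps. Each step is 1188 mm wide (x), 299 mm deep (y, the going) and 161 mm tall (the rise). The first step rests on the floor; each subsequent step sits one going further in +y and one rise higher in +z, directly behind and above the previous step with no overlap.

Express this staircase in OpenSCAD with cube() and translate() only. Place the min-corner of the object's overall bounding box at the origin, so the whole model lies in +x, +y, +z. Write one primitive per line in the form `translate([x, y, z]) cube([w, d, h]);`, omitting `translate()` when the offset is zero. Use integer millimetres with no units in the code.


cube([1188, 299, 161]);
translate([0, 299, 161]) cube([1188, 299, 161]);
translate([0, 598, 322]) cube([1188, 299, 161]);
translate([0, 897, 483]) cube([1188, 299, 161]);
translate([0, 1196, 644]) cube([1188, 299, 161]);
translate([0, 1495, 805]) cube([1188, 299, 161]);
translate([0, 1794, 966]) cube([1188, 299, 161]);
translate([0, 2093, 1127]) cube([1188, 299, 161]);
translate([0, 2392, 1288]) cube([1188, 299, 161]);
translate([0, 2691, 1449]) cube([1188, 299, 161]);


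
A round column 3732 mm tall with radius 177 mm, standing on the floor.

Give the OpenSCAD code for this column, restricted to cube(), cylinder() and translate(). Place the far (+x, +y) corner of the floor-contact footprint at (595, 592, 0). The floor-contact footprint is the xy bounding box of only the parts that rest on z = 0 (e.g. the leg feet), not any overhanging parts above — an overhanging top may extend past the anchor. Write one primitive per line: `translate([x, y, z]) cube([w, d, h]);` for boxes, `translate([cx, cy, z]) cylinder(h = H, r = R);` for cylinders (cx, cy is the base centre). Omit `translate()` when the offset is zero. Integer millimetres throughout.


translate([418, 415, 0]) cylinder(h = 3732, r = 177);


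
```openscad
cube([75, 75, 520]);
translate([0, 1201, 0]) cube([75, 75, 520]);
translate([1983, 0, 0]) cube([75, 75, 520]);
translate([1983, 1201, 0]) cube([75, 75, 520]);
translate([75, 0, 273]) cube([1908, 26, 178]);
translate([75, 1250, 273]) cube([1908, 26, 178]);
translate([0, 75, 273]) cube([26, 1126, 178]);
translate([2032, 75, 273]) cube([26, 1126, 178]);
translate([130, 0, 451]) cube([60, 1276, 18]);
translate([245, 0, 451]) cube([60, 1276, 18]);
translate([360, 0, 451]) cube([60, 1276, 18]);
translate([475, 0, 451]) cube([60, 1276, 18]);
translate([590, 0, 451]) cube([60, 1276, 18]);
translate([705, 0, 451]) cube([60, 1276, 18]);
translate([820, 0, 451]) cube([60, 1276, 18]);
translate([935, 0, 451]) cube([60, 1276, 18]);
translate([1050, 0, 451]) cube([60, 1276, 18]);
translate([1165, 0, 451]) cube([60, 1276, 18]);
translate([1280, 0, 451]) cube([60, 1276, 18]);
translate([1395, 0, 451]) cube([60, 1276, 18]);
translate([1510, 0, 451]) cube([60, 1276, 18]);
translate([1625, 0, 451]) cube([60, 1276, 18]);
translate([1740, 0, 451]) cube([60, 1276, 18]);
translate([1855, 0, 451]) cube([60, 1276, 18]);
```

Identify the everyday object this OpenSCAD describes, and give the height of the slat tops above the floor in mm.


A bed frame. The slat-top height is 469 mm.

Four posts, four rails, and a row of slats — a bed frame. Slats sit on the rails at z = 273 + 178 = 451; with slat thickness 18, the top is 469 mm.


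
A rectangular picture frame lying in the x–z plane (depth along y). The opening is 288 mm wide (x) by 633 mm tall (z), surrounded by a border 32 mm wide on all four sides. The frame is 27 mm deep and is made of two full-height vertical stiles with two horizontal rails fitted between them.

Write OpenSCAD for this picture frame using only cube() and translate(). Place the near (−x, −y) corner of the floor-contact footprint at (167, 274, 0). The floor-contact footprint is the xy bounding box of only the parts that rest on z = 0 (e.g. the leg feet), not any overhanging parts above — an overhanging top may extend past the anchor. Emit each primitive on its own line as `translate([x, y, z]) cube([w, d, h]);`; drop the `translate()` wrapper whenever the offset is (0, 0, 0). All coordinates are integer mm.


translate([167, 274, 0]) cube([32, 27, 697]);
translate([487, 274, 0]) cube([32, 27, 697]);
translate([199, 274, 0]) cube([288, 27, 32]);
translate([199, 274, 665]) cube([288, 27, 32]);


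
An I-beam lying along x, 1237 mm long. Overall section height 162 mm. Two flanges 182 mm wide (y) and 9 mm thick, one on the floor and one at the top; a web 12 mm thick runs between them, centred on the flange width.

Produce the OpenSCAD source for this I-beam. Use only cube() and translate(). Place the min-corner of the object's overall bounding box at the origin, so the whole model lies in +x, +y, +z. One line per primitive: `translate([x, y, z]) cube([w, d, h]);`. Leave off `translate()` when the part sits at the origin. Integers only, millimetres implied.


cube([1237, 182, 9]);
translate([0, 85, 9]) cube([1237, 12, 144]);
translate([0, 0, 153]) cube([1237, 182, 9]);


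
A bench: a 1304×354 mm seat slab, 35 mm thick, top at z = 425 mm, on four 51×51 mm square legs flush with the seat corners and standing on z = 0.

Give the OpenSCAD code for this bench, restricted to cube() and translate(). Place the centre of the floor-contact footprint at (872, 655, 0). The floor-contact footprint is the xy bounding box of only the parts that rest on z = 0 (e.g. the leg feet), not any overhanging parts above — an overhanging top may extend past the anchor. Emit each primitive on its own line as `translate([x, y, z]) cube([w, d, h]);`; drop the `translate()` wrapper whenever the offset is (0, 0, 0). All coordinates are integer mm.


translate([220, 478, 390]) cube([1304, 354, 35]);
translate([220, 478, 0]) cube([51, 51, 390]);
translate([220, 781, 0]) cube([51, 51, 390]);
translate([1473, 478, 0]) cube([51, 51, 390]);
translate([1473, 781, 0]) cube([51, 51, 390]);


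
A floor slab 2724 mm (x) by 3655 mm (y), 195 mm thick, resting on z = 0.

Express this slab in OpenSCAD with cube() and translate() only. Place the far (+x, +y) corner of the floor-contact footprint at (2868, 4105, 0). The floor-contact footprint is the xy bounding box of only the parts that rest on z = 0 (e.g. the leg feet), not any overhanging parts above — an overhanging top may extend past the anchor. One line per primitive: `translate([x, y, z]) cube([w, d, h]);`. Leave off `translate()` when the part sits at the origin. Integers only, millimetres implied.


translate([144, 450, 0]) cube([2724, 3655, 195]);


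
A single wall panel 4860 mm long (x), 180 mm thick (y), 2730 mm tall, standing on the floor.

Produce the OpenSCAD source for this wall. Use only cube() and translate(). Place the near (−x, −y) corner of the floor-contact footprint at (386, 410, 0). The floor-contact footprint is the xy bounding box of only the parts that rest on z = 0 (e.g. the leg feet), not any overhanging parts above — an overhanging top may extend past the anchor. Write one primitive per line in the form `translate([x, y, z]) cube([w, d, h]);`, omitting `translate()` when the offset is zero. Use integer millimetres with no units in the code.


translate([386, 410, 0]) cube([4860, 180, 2730]);


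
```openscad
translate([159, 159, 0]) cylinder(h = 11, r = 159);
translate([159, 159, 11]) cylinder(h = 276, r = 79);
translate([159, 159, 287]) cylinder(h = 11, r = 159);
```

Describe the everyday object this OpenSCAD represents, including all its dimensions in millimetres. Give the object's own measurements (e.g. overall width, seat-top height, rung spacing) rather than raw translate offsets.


A spool: two coaxial disc flanges of radius 159 mm and thickness 11 mm, joined by a core cylinder of radius 79 mm and height 276 mm. The lower flange rests on z = 0 and the three cylinders share a vertical axis.


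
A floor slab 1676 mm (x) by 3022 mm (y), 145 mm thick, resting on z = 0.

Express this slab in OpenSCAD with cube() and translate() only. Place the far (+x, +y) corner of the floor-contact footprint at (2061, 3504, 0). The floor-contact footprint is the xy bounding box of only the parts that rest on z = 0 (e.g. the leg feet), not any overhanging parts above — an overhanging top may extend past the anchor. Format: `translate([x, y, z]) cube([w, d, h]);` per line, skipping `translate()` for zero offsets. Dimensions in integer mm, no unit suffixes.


translate([385, 482, 0]) cube([1676, 3022, 145]);


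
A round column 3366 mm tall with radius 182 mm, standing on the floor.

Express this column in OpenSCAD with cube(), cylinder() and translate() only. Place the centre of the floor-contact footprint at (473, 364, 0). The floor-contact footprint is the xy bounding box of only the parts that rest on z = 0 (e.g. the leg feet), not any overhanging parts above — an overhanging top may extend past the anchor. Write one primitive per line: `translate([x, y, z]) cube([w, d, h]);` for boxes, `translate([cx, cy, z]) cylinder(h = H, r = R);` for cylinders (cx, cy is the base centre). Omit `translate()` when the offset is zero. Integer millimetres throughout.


translate([473, 364, 0]) cylinder(h = 3366, r = 182);


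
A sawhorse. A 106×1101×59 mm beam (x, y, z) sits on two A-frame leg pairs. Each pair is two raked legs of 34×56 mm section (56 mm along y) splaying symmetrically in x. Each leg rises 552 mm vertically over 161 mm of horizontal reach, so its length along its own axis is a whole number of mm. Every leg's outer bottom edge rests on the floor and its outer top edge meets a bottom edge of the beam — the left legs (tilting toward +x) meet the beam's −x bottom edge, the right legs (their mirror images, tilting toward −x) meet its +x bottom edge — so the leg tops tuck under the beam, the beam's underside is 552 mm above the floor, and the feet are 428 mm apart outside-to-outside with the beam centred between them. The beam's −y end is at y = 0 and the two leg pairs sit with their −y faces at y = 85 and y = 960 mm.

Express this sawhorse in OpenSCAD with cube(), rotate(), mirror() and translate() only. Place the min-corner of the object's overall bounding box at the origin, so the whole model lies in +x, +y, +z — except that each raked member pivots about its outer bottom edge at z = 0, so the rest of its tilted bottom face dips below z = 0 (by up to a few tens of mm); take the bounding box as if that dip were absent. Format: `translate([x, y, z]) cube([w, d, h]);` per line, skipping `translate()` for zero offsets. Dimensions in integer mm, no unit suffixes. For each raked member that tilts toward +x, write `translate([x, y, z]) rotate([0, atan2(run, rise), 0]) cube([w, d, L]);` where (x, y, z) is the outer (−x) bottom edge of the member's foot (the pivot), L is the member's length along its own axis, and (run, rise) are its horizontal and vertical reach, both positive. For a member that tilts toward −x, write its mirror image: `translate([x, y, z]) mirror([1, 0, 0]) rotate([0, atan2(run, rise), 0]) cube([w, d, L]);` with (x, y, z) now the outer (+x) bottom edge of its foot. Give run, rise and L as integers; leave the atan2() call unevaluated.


translate([161, 0, 552]) cube([106, 1101, 59]);
translate([0, 85, 0]) rotate([0, atan2(161, 552), 0]) cube([34, 56, 575]);
translate([428, 85, 0]) mirror([1, 0, 0]) rotate([0, atan2(161, 552), 0]) cube([34, 56, 575]);
translate([0, 960, 0]) rotate([0, atan2(161, 552), 0]) cube([34, 56, 575]);
translate([428, 960, 0]) mirror([1, 0, 0]) rotate([0, atan2(161, 552), 0]) cube([34, 56, 575]);


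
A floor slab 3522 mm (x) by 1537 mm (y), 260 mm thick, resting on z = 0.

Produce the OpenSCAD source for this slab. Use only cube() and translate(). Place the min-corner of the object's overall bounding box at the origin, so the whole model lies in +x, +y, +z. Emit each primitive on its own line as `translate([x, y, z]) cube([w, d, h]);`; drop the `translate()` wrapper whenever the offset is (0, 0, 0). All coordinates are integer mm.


cube([3522, 1537, 260]);


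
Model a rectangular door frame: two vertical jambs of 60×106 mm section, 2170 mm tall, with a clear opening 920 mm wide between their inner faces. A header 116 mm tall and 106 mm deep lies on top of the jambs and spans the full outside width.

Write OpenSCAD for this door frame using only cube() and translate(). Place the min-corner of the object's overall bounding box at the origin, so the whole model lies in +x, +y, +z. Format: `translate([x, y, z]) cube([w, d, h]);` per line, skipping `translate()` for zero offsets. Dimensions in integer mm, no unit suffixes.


cube([60, 106, 2170]);
translate([980, 0, 0]) cube([60, 106, 2170]);
translate([0, 0, 2170]) cube([1040, 106, 116]);


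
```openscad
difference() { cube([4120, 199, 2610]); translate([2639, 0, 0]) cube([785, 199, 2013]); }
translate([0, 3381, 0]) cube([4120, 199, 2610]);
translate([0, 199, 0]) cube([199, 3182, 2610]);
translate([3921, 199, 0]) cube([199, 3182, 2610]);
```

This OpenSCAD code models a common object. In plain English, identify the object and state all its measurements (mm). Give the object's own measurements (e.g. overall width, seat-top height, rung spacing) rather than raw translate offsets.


A single room: four walls, each 2610 mm tall and 199 mm thick, enclosing an outside footprint 4120×3580 mm (x × y), no floor or roof. The front and back walls (−y and +y sides) run the full x-width; the side walls fit between their inner faces. A door opening 785 mm wide and 2013 mm tall is cut through the front wall from the floor up, its −x edge 2639 mm from the wall's −x end.


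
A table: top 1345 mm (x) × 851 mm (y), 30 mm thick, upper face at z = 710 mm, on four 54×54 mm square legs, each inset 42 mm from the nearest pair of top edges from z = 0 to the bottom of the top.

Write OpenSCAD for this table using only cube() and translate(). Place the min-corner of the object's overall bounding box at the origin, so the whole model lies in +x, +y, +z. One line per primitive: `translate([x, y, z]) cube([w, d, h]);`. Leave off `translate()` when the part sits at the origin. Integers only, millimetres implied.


translate([0, 0, 680]) cube([1345, 851, 30]);
translate([42, 42, 0]) cube([54, 54, 680]);
translate([1249, 42, 0]) cube([54, 54, 680]);
translate([42, 755, 0]) cube([54, 54, 680]);
translate([1249, 755, 0]) cube([54, 54, 680]);


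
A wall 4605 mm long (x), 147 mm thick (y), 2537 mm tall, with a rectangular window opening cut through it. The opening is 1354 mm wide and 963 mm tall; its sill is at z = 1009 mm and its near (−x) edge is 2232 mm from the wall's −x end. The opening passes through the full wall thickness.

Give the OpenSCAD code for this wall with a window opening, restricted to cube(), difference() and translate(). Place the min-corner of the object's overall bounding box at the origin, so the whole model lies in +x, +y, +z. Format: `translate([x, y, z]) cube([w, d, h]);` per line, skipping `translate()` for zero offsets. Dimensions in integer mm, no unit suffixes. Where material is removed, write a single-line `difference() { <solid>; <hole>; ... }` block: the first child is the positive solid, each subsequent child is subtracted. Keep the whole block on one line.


difference() { cube([4605, 147, 2537]); translate([2232, 0, 1009]) cube([1354, 147, 963]); }


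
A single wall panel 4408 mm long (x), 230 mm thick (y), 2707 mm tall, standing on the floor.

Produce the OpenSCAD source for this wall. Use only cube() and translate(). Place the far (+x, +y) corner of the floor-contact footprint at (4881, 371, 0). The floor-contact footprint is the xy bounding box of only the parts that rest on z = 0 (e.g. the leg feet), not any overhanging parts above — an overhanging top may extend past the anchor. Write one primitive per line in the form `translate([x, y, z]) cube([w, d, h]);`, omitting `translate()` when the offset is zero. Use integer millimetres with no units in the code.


translate([473, 141, 0]) cube([4408, 230, 2707]);


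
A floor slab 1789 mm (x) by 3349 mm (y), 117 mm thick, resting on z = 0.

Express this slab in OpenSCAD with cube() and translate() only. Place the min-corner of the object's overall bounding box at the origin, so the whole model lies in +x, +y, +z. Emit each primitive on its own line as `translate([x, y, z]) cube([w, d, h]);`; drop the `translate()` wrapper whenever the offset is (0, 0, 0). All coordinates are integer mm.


cube([1789, 3349, 117]);


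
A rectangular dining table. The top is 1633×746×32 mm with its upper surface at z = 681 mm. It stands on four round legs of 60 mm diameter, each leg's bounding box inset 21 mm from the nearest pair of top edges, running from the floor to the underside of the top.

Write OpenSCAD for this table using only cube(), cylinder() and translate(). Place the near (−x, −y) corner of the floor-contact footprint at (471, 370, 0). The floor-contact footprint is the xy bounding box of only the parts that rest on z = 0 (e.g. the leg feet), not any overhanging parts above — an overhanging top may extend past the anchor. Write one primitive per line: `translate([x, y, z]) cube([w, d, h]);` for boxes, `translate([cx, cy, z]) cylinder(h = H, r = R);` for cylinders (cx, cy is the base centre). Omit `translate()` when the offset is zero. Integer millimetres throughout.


translate([450, 349, 649]) cube([1633, 746, 32]);
translate([501, 400, 0]) cylinder(h = 649, r = 30);
translate([2032, 400, 0]) cylinder(h = 649, r = 30);
translate([501, 1044, 0]) cylinder(h = 649, r = 30);
translate([2032, 1044, 0]) cylinder(h = 649, r = 30);


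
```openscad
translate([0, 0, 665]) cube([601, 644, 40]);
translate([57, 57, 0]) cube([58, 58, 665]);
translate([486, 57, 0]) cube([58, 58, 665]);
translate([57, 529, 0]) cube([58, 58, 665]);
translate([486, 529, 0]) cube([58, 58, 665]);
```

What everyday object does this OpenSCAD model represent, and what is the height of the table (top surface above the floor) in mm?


A table. The table height is 705 mm.

A 601×644×40 slab sits at z = 665 on four 58 mm square posts — a table. The top surface is at 665 + 40 = 705 mm.


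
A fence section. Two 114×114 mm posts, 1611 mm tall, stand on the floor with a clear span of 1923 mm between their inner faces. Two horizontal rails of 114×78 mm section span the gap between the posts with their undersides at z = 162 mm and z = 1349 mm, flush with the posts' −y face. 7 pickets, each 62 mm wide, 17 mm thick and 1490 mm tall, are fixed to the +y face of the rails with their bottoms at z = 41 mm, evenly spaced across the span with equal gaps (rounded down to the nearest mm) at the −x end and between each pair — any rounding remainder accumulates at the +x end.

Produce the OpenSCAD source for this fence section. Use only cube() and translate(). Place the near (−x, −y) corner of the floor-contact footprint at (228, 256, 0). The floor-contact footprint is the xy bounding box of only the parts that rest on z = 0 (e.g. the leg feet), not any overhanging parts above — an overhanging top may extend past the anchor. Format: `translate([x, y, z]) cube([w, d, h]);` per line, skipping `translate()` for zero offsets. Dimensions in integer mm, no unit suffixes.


translate([228, 256, 0]) cube([114, 114, 1611]);
translate([2265, 256, 0]) cube([114, 114, 1611]);
translate([342, 256, 162]) cube([1923, 114, 78]);
translate([342, 256, 1349]) cube([1923, 114, 78]);
translate([528, 370, 41]) cube([62, 17, 1490]);
translate([776, 370, 41]) cube([62, 17, 1490]);
translate([1024, 370, 41]) cube([62, 17, 1490]);
translate([1272, 370, 41]) cube([62, 17, 1490]);
translate([1520, 370, 41]) cube([62, 17, 1490]);
translate([1768, 370, 41]) cube([62, 17, 1490]);
translate([2016, 370, 41]) cube([62, 17, 1490]);


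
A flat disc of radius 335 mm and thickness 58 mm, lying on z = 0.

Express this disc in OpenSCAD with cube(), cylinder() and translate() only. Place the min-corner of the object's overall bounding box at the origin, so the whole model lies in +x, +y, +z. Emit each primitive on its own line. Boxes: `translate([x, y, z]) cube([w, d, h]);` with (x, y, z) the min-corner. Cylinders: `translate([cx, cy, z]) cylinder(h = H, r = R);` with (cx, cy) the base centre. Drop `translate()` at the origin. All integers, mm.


translate([335, 335, 0]) cylinder(h = 58, r = 335);


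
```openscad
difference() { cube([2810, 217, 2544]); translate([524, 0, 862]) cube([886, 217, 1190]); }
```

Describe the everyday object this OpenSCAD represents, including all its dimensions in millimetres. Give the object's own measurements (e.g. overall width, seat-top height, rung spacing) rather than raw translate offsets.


A wall 2810 mm long (x), 217 mm thick (y), 2544 mm tall, with a rectangular window opening cut through it. The opening is 886 mm wide and 1190 mm tall; its sill is at z = 862 mm and its near (−x) edge is 524 mm from the wall's −x end. The opening passes through the full wall thickness.


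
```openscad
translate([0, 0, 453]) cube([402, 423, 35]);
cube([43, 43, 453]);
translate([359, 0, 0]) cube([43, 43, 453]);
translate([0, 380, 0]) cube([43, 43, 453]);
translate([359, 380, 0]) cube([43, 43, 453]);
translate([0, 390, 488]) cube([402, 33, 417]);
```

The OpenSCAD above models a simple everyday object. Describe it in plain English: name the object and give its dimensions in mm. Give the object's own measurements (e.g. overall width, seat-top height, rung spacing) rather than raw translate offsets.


A chair. The seat is a 402×423×35 mm slab with its top at z = 488 mm, on four 43×43 mm corner legs (flush with the seat edges, standing on z = 0). A flat backrest 33 mm thick, 417 mm tall, spans the full seat width and rises from the seat top along its +y edge, rear face flush with the rear of the seat.


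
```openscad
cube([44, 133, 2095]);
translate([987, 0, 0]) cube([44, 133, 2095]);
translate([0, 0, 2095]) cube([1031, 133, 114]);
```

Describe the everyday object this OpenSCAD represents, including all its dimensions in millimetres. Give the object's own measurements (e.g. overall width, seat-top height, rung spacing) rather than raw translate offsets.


A door frame. The clear opening is 943 mm wide and 2095 mm high. Two 44 mm wide jambs, 133 mm deep, stand either side of the opening from the floor to the top of the opening. A 114 mm thick head sits across the top of both jambs, spanning the full outside width of the frame.


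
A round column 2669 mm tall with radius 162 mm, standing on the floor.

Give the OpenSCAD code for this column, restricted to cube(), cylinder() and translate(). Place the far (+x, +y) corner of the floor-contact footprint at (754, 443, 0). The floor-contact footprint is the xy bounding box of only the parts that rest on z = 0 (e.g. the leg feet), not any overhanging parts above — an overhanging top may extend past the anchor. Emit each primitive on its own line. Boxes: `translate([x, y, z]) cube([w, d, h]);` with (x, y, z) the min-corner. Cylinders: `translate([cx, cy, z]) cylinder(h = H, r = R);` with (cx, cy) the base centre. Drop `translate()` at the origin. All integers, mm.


translate([592, 281, 0]) cylinder(h = 2669, r = 162);


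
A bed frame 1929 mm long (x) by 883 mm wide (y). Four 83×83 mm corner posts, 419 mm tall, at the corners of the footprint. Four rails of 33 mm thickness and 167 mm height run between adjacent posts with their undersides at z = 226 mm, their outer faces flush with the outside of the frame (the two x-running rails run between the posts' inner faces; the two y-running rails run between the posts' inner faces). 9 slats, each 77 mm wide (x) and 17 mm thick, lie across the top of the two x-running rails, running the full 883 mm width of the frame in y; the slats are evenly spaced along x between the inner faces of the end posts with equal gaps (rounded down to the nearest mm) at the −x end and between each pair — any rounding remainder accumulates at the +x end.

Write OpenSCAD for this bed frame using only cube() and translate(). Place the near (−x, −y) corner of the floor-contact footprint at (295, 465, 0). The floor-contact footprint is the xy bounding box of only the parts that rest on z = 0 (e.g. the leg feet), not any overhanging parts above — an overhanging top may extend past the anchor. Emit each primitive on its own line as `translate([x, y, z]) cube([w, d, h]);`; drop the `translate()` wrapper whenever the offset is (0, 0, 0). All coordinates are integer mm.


translate([295, 465, 0]) cube([83, 83, 419]);
translate([295, 1265, 0]) cube([83, 83, 419]);
translate([2141, 465, 0]) cube([83, 83, 419]);
translate([2141, 1265, 0]) cube([83, 83, 419]);
translate([378, 465, 226]) cube([1763, 33, 167]);
translate([378, 1315, 226]) cube([1763, 33, 167]);
translate([295, 548, 226]) cube([33, 717, 167]);
translate([2191, 548, 226]) cube([33, 717, 167]);
translate([485, 465, 393]) cube([77, 883, 17]);
translate([669, 465, 393]) cube([77, 883, 17]);
translate([853, 465, 393]) cube([77, 883, 17]);
translate([1037, 465, 393]) cube([77, 883, 17]);
translate([1221, 465, 393]) cube([77, 883, 17]);
translate([1405, 465, 393]) cube([77, 883, 17]);
translate([1589, 465, 393]) cube([77, 883, 17]);
translate([1773, 465, 393]) cube([77, 883, 17]);
translate([1957, 465, 393]) cube([77, 883, 17]);


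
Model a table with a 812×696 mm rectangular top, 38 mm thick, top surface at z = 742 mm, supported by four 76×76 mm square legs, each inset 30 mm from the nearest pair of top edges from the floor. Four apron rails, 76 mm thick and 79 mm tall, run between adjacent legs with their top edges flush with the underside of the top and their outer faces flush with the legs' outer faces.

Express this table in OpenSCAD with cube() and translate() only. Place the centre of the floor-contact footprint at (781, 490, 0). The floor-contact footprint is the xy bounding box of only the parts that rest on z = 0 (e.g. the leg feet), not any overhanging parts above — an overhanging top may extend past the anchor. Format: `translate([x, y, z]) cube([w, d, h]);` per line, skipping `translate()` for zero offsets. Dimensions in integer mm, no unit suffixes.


translate([375, 142, 704]) cube([812, 696, 38]);
translate([405, 172, 0]) cube([76, 76, 704]);
translate([1081, 172, 0]) cube([76, 76, 704]);
translate([405, 732, 0]) cube([76, 76, 704]);
translate([1081, 732, 0]) cube([76, 76, 704]);
translate([481, 172, 625]) cube([600, 76, 79]);
translate([481, 732, 625]) cube([600, 76, 79]);
translate([405, 248, 625]) cube([76, 484, 79]);
translate([1081, 248, 625]) cube([76, 484, 79]);


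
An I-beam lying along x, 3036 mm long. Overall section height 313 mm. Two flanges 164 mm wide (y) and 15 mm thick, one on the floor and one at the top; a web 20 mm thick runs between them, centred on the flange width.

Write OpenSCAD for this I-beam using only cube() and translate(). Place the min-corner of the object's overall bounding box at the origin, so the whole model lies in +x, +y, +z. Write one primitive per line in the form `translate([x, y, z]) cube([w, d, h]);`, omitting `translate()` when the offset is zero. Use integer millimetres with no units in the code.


cube([3036, 164, 15]);
translate([0, 72, 15]) cube([3036, 20, 283]);
translate([0, 0, 298]) cube([3036, 164, 15]);


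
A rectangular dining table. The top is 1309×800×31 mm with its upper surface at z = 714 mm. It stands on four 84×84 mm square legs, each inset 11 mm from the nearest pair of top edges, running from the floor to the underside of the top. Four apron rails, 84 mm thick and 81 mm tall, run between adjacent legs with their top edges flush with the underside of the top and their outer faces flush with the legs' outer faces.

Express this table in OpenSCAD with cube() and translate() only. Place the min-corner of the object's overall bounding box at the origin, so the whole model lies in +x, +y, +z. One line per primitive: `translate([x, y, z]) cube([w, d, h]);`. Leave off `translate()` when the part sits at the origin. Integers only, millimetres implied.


// leg_h = 714 - 31 = 683
// apron z = 683 - 81 = 602
translate([0, 0, 683]) cube([1309, 800, 31]);
translate([11, 11, 0]) cube([84, 84, 683]);
translate([1214, 11, 0]) cube([84, 84, 683]);
translate([11, 705, 0]) cube([84, 84, 683]);
translate([1214, 705, 0]) cube([84, 84, 683]);
translate([95, 11, 602]) cube([1119, 84, 81]);
translate([95, 705, 602]) cube([1119, 84, 81]);
translate([11, 95, 602]) cube([84, 610, 81]);
translate([1214, 95, 602]) cube([84, 610, 81]);


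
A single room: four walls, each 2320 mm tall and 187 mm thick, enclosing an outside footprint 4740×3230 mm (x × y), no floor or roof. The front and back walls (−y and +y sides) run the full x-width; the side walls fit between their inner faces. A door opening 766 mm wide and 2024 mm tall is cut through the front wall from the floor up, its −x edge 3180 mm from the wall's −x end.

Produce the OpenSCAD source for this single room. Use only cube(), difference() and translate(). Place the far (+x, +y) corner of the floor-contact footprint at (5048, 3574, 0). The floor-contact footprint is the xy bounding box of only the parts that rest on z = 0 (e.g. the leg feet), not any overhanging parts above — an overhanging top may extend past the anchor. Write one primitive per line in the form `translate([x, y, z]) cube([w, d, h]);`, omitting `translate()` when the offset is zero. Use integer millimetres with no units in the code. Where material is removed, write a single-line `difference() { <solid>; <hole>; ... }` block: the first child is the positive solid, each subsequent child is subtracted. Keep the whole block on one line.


difference() { translate([308, 344, 0]) cube([4740, 187, 2320]); translate([3488, 344, 0]) cube([766, 187, 2024]); }
translate([308, 3387, 0]) cube([4740, 187, 2320]);
translate([308, 531, 0]) cube([187, 2856, 2320]);
translate([4861, 531, 0]) cube([187, 2856, 2320]);


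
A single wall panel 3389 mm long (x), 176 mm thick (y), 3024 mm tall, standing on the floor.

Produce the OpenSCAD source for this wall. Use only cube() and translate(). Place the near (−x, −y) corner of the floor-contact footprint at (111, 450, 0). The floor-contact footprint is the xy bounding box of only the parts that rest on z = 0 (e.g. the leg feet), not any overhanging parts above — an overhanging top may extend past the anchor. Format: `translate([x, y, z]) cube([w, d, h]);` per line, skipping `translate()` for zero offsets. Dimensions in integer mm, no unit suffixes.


translate([111, 450, 0]) cube([3389, 176, 3024]);


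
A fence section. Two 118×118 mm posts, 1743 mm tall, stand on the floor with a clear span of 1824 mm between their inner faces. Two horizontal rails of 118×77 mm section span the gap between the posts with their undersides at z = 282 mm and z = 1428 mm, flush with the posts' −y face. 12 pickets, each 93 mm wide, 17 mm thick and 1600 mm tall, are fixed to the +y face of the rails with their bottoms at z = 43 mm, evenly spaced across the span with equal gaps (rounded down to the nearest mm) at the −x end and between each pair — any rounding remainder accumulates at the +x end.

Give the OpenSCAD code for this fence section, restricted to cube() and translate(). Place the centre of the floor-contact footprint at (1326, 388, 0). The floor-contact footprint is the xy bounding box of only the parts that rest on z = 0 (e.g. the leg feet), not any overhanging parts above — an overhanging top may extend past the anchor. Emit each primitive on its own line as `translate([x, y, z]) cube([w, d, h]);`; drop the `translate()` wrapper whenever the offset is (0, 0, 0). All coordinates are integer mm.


translate([296, 329, 0]) cube([118, 118, 1743]);
translate([2238, 329, 0]) cube([118, 118, 1743]);
translate([414, 329, 282]) cube([1824, 118, 77]);
translate([414, 329, 1428]) cube([1824, 118, 77]);
translate([468, 447, 43]) cube([93, 17, 1600]);
translate([615, 447, 43]) cube([93, 17, 1600]);
translate([762, 447, 43]) cube([93, 17, 1600]);
translate([909, 447, 43]) cube([93, 17, 1600]);
translate([1056, 447, 43]) cube([93, 17, 1600]);
translate([1203, 447, 43]) cube([93, 17, 1600]);
translate([1350, 447, 43]) cube([93, 17, 1600]);
translate([1497, 447, 43]) cube([93, 17, 1600]);
translate([1644, 447, 43]) cube([93, 17, 1600]);
translate([1791, 447, 43]) cube([93, 17, 1600]);
translate([1938, 447, 43]) cube([93, 17, 1600]);
translate([2085, 447, 43]) cube([93, 17, 1600]);


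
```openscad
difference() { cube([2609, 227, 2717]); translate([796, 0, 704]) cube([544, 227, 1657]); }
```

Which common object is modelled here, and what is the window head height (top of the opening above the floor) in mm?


A wall with a window opening. The window head height is 2361 mm.

A wall with a rectangular opening subtracted — a window. Sill at z = 704, opening 1657 mm tall, so the head is at 704 + 1657 = 2361 mm.


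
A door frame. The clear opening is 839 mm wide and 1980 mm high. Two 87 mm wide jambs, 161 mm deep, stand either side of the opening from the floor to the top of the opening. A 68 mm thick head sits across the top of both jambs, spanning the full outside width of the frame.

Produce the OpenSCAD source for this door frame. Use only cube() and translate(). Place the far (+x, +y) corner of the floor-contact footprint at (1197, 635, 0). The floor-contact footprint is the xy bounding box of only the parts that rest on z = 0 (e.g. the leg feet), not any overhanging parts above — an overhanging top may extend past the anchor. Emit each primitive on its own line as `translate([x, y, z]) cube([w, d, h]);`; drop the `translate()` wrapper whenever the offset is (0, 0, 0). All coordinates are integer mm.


translate([184, 474, 0]) cube([87, 161, 1980]);
translate([1110, 474, 0]) cube([87, 161, 1980]);
translate([184, 474, 1980]) cube([1013, 161, 68]);


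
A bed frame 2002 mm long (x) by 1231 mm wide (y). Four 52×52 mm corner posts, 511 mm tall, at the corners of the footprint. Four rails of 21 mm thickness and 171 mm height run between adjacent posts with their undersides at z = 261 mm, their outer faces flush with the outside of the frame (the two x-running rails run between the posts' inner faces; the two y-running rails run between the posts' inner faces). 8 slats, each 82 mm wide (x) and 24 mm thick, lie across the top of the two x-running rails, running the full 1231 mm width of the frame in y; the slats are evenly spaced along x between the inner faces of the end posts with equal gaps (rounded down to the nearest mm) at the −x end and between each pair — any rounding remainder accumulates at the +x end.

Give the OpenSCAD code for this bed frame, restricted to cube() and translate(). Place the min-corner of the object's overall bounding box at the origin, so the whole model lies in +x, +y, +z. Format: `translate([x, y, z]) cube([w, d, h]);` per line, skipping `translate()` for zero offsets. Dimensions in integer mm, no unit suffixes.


cube([52, 52, 511]);
translate([0, 1179, 0]) cube([52, 52, 511]);
translate([1950, 0, 0]) cube([52, 52, 511]);
translate([1950, 1179, 0]) cube([52, 52, 511]);
translate([52, 0, 261]) cube([1898, 21, 171]);
translate([52, 1210, 261]) cube([1898, 21, 171]);
translate([0, 52, 261]) cube([21, 1127, 171]);
translate([1981, 52, 261]) cube([21, 1127, 171]);
translate([190, 0, 432]) cube([82, 1231, 24]);
translate([410, 0, 432]) cube([82, 1231, 24]);
translate([630, 0, 432]) cube([82, 1231, 24]);
translate([850, 0, 432]) cube([82, 1231, 24]);
translate([1070, 0, 432]) cube([82, 1231, 24]);
translate([1290, 0, 432]) cube([82, 1231, 24]);
translate([1510, 0, 432]) cube([82, 1231, 24]);
translate([1730, 0, 432]) cube([82, 1231, 24]);


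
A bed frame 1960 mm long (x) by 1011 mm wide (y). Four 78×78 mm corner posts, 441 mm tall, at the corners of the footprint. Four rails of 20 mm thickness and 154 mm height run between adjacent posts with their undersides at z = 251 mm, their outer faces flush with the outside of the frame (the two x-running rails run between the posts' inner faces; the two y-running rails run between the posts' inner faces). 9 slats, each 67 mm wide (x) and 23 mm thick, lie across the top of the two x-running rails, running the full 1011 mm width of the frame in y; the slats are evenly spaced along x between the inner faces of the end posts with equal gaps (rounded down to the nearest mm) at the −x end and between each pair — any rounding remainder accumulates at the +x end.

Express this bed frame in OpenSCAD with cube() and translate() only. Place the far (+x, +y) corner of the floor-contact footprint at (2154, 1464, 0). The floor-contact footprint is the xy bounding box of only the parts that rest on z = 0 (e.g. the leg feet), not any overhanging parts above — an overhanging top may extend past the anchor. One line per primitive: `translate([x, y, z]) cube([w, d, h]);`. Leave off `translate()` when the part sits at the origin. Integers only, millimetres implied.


// slat z = rail_z + rail_h = 251 + 154 = 405
// slat gap = ⌊(1804 − 9·67) / 10⌋ = 120
translate([194, 453, 0]) cube([78, 78, 441]);
translate([194, 1386, 0]) cube([78, 78, 441]);
translate([2076, 453, 0]) cube([78, 78, 441]);
translate([2076, 1386, 0]) cube([78, 78, 441]);
translate([272, 453, 251]) cube([1804, 20, 154]);
translate([272, 1444, 251]) cube([1804, 20, 154]);
translate([194, 531, 251]) cube([20, 855, 154]);
translate([2134, 531, 251]) cube([20, 855, 154]);
translate([392, 453, 405]) cube([67, 1011, 23]);
translate([579, 453, 405]) cube([67, 1011, 23]);
translate([766, 453, 405]) cube([67, 1011, 23]);
translate([953, 453, 405]) cube([67, 1011, 23]);
translate([1140, 453, 405]) cube([67, 1011, 23]);
translate([1327, 453, 405]) cube([67, 1011, 23]);
translate([1514, 453, 405]) cube([67, 1011, 23]);
translate([1701, 453, 405]) cube([67, 1011, 23]);
translate([1888, 453, 405]) cube([67, 1011, 23]);
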